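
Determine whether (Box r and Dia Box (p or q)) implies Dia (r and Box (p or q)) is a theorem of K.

Tableau for the negation not ((Box r and Dia Box (p or q)) implies Dia (r and Box (p or q))):
1. not ((Box r and Dia Box (p or q)) implies Dia (r and Box (p or q))), 0
2. Box r and Dia Box (p or q), 0
3. not Dia (r and Box (p or q)), 0
4. Box r, 0
5. Dia Box (p or q), 0
6. Box (p or q), 1
7. not (r and Box (p or q)), 1
8. r, 1
9. not Box (p or q), 1
10. not (p or q), 2
11. not p, 2
12. not q, 2
13. p or q, 2
14. q, 2
Accessibility: 0R1, 1R2
Branch closes: q and not q both at 2.
Every branch of the negation's tableau closes; the branch above is one of them.

Yes, valid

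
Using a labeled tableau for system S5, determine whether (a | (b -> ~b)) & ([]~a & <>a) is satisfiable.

Unsatisfiable

1. (a | (b -> ~b)) & ([]~a & <>a), w0
2. a | (b -> ~b), w0
3. []~a & <>a, w0
4. []~a, w0
5. <>a, w0
6. ~a, w0
7. b -> ~b, w0
8. ~b, w0
9. a, w1
10. ~a, w1
Accessibility: w0Rw0, w0Rw1, w1Rw0, w1Rw1
Branch closes: a and ~a both at w1.
(One branch shown.) All branches close.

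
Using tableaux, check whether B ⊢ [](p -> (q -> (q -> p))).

Tableau for the negation ~[](p -> (q -> (q -> p))):
1. ~[](p -> (q -> (q -> p))), u
2. ~(p -> (q -> (q -> p))), v
3. p, v
4. ~(q -> (q -> p)), v
5. q, v
6. ~(q -> p), v
7. ~p, v
Accessibility: uRu, uRv, vRu, vRv
Branch closes: p and ~p both at v.
All branches of the negation close; one closing branch shown above.

Valid in B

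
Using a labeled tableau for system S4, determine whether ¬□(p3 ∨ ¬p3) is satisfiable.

1. ¬□(p3 ∨ ¬p3), u
2. ¬(p3 ∨ ¬p3), v
3. ¬p3, v
4. p3, v
Accessibility: uRu, uRv, vRv
Branch closes: p3 and ¬p3 both at v.
(One branch shown.) All branches close.

Unsatisfiable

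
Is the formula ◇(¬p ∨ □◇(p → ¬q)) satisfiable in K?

1. ◇(¬p ∨ □◇(p → ¬q)), u
2. ¬p ∨ □◇(p → ¬q), v   [◇-rule on 1: fresh world v, uRv]
3. □◇(p → ¬q), v   [∨-rule on 2 (branches; this branch)]
Accessibility: uRv

Satisfiable (open branch found)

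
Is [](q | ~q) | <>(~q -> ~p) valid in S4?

Tableau for the negation ~([](q | ~q) | <>(~q -> ~p)):
1. ~([](q | ~q) | <>(~q -> ~p)), w0
2. ~[](q | ~q), w0   [~|-rule on 1]
3. ~<>(~q -> ~p), w0   [~|-rule on 1]
4. ~(~q -> ~p), w0   [~<>-rule on 3 via w0Rw0]
5. ~q, w0   [~->-rule on 4]
6. p, w0   [~->-rule on 4]
7. ~(q | ~q), w1   [~[]-rule on 2: fresh world w1, w0Rw1]
8. ~q, w1   [~|-rule on 7]
9. q, w1   [~|-rule on 7]
Accessibility: w0Rw0, w0Rw1, w1Rw1
Branch closes: q and ~q both at w1.
Every branch of the negation's tableau closes; the branch above is one of them.

Valid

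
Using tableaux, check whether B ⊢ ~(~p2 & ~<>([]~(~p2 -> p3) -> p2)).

Invalid (countermodel exists)

Tableau for the negation ~p2 & ~<>([]~(~p2 -> p3) -> p2):
1. ~p2 & ~<>([]~(~p2 -> p3) -> p2), u
2. ~p2, u   [&-rule on 1]
3. ~<>([]~(~p2 -> p3) -> p2), u   [&-rule on 1]
4. ~([]~(~p2 -> p3) -> p2), u   [~<>-rule on 3 via uRu]
5. []~(~p2 -> p3), u   [~->-rule on 4]
6. ~(~p2 -> p3), u   [[]-rule on 5 via uRu]
7. ~p3, u   [~->-rule on 6]
Accessibility: uRu
The negation has an open branch (countermodel exists).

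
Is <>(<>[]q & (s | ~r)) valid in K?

Invalid (countermodel exists)

Tableau for the negation ~<>(<>[]q & (s | ~r)):
1. ~<>(<>[]q & (s | ~r)), 0
The negation has an open branch (countermodel exists).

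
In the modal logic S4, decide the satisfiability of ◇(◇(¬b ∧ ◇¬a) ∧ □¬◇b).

Yes, satisfiable

1. ◇(◇(¬b ∧ ◇¬a) ∧ □¬◇b), w0
2. ◇(¬b ∧ ◇¬a) ∧ □¬◇b, w1   [◇-rule on 1: fresh world w1, w0Rw1]
3. ◇(¬b ∧ ◇¬a), w1   [∧-rule on 2]
4. □¬◇b, w1   [∧-rule on 2]
5. ¬◇b, w1   [□-rule on 4 via w1Rw1]
6. ¬b, w1   [¬◇-rule on 5 via w1Rw1]
7. ¬b ∧ ◇¬a, w2   [◇-rule on 3: fresh world w2, w1Rw2]
8. ¬b, w2   [∧-rule on 7]
9. ◇¬a, w2   [∧-rule on 7]
10. ¬◇b, w2   [□-rule on 4 via w1Rw2]
11. ¬a, w3   [◇-rule on 9: fresh world w3, w2Rw3]
12. ¬◇b, w3   [□-rule on 4 via w1Rw3]
13. ¬b, w3   [¬◇-rule on 5 via w1Rw3]
Accessibility: w0Rw0, w0Rw1, w0Rw2, w0Rw3, w1Rw1, w1Rw2, w1Rw3, w2Rw2, w2Rw3, w3Rw3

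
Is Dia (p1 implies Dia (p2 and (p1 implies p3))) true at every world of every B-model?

Tableau for the negation not Dia (p1 implies Dia (p2 and (p1 implies p3))):
1. not Dia (p1 implies Dia (p2 and (p1 implies p3))), w0
2. not (p1 implies Dia (p2 and (p1 implies p3))), w0
3. p1, w0
4. not Dia (p2 and (p1 implies p3)), w0
5. not (p2 and (p1 implies p3)), w0
6. not (p1 implies p3), w0
7. not p3, w0
Accessibility: w0Rw0
The negation has an open branch (countermodel exists).

Invalid (countermodel exists)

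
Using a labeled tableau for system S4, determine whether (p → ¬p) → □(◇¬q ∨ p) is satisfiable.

Satisfiable

1. (p → ¬p) → □(◇¬q ∨ p), u
2. □(◇¬q ∨ p), u   [→-rule on 1 (branches; this branch)]
3. ◇¬q ∨ p, u   [□-rule on 2 via uRu]
4. p, u   [∨-rule on 3 (branches; this branch)]
Accessibility: uRu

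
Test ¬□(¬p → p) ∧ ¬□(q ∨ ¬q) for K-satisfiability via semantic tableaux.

1. ¬□(¬p → p) ∧ ¬□(q ∨ ¬q), 0
2. ¬□(¬p → p), 0
3. ¬□(q ∨ ¬q), 0
4. ¬(¬p → p), 1
5. ¬p, 1
6. ¬(q ∨ ¬q), 2
7. ¬q, 2
8. q, 2
Accessibility: 0R1, 0R2
Branch closes: q and ¬q both at 2.
All branches of the tableau close; one closing branch shown above.

Unsatisfiable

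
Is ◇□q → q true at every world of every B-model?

Tableau for the negation ¬(◇□q → q):
1. ¬(◇□q → q), u
2. ◇□q, u
3. ¬q, u
4. □q, v
5. q, u
Accessibility: uRu, uRv, vRu, vRv
Branch closes: q and ¬q both at u.
All branches of the negation close; one closing branch shown above.

Yes, valid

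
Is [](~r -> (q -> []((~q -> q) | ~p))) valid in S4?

Tableau for the negation ~[](~r -> (q -> []((~q -> q) | ~p))):
1. ~[](~r -> (q -> []((~q -> q) | ~p))), 0
2. ~(~r -> (q -> []((~q -> q) | ~p))), 1
3. ~r, 1
4. ~(q -> []((~q -> q) | ~p)), 1
5. q, 1
6. ~[]((~q -> q) | ~p), 1
7. ~((~q -> q) | ~p), 2
8. ~(~q -> q), 2
9. p, 2
10. ~q, 2
Accessibility: 0R0, 0R1, 0R2, 1R1, 1R2, 2R2
The negation has an open branch (countermodel exists).

Invalid (countermodel exists)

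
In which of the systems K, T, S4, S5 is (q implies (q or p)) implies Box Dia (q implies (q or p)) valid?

T, S4, S5

K-tableau for the negation not ((q implies (q or p)) implies Box Dia (q implies (q or p))):
1. not ((q implies (q or p)) implies Box Dia (q implies (q or p))), w0
2. q implies (q or p), w0   [neg-implies-rule on 1]
3. not Box Dia (q implies (q or p)), w0   [neg-implies-rule on 1]
4. q or p, w0   [implies-rule on 2 (branches; this branch)]
5. p, w0   [or-rule on 4 (branches; this branch)]
6. not Dia (q implies (q or p)), w1   [neg-Box-rule on 3: fresh world w1, w0Rw1]
Accessibility: w0Rw1
Complete open branch: countermodel on a K-frame, so not valid in K.
T-tableau for the negation not ((q implies (q or p)) implies Box Dia (q implies (q or p))):
1. not ((q implies (q or p)) implies Box Dia (q implies (q or p))), w0
2. q implies (q or p), w0   [neg-implies-rule on 1]
3. not Box Dia (q implies (q or p)), w0   [neg-implies-rule on 1]
4. q or p, w0   [implies-rule on 2 (branches; this branch)]
5. p, w0   [or-rule on 4 (branches; this branch)]
6. not Dia (q implies (q or p)), w1   [neg-Box-rule on 3: fresh world w1, w0Rw1]
7. not (q implies (q or p)), w1   [neg-Dia-rule on 6 via w1Rw1]
8. q, w1   [neg-implies-rule on 7]
9. not (q or p), w1   [neg-implies-rule on 7]
10. not q, w1   [neg-or-rule on 9]
11. not p, w1   [neg-or-rule on 9]
Accessibility: w0Rw0, w0Rw1, w1Rw1
Branch closes: q and not q both at w1.
Every branch closes (one shown): valid in T, hence also in S4, S5 (every theorem of T is a theorem of S4 and S5).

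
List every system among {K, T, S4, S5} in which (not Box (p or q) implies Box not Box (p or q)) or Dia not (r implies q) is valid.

S5

S4-tableau for the negation not ((not Box (p or q) implies Box not Box (p or q)) or Dia not (r implies q)):
1. not ((not Box (p or q) implies Box not Box (p or q)) or Dia not (r implies q)), 0
2. not (not Box (p or q) implies Box not Box (p or q)), 0   [neg-or-rule on 1]
3. not Dia not (r implies q), 0   [neg-or-rule on 1]
4. not Box (p or q), 0   [neg-implies-rule on 2]
5. not Box not Box (p or q), 0   [neg-implies-rule on 2]
6. r implies q, 0   [neg-Dia-rule on 3 via 0R0]
7. q, 0   [implies-rule on 6 (branches; this branch)]
8. not (p or q), 1   [neg-Box-rule on 4: fresh world 1, 0R1]
9. not p, 1   [neg-or-rule on 8]
10. not q, 1   [neg-or-rule on 8]
11. r implies q, 1   [neg-Dia-rule on 3 via 0R1]
12. not r, 1   [implies-rule on 11 (branches; this branch)]
13. Box (p or q), 2   [neg-Box-rule on 5: fresh world 2, 0R2]
14. r implies q, 2   [neg-Dia-rule on 3 via 0R2]
15. p or q, 2   [Box-rule on 13 via 2R2]
16. q, 2   [implies-rule on 14 (branches; this branch)]
Accessibility: 0R0, 0R1, 0R2, 1R1, 2R2
Complete open branch: countermodel on an S4-frame, so not valid in S4, nor in K, T (the same frame is also a K-frame and a T-frame).
S5-tableau for the negation not ((not Box (p or q) implies Box not Box (p or q)) or Dia not (r implies q)):
1. not ((not Box (p or q) implies Box not Box (p or q)) or Dia not (r implies q)), 0
2. not (not Box (p or q) implies Box not Box (p or q)), 0   [neg-or-rule on 1]
3. not Dia not (r implies q), 0   [neg-or-rule on 1]
4. not Box (p or q), 0   [neg-implies-rule on 2]
5. not Box not Box (p or q), 0   [neg-implies-rule on 2]
6. r implies q, 0   [neg-Dia-rule on 3 via 0R0]
7. q, 0   [implies-rule on 6 (branches; this branch)]
8. not (p or q), 1   [neg-Box-rule on 4: fresh world 1, 0R1]
9. not p, 1   [neg-or-rule on 8]
10. not q, 1   [neg-or-rule on 8]
11. r implies q, 1   [neg-Dia-rule on 3 via 0R1]
12. not r, 1   [implies-rule on 11 (branches; this branch)]
13. Box (p or q), 2   [neg-Box-rule on 5: fresh world 2, 0R2]
14. r implies q, 2   [neg-Dia-rule on 3 via 0R2]
15. p or q, 0   [Box-rule on 13 via 2R0]
16. p or q, 1   [Box-rule on 13 via 2R1]
17. p or q, 2   [Box-rule on 13 via 2R2]
18. q, 2   [implies-rule on 14 (branches; this branch)]
19. q, 1   [or-rule on 16 (branches; this branch)]
Accessibility: 0R0, 0R1, 0R2, 1R0, 1R1, 1R2, 2R0, 2R1, 2R2
Branch closes: q and not q both at 1.
Every branch closes (one shown): valid in S5.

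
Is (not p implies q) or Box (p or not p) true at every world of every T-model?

Tableau for the negation not ((not p implies q) or Box (p or not p)):
1. not ((not p implies q) or Box (p or not p)), u
2. not (not p implies q), u   [neg-or-rule on 1]
3. not Box (p or not p), u   [neg-or-rule on 1]
4. not p, u   [neg-implies-rule on 2]
5. not q, u   [neg-implies-rule on 2]
6. not (p or not p), v   [neg-Box-rule on 3: fresh world v, uRv]
7. not p, v   [neg-or-rule on 6]
8. p, v   [neg-or-rule on 6]
Accessibility: uRu, uRv, vRv
Branch closes: p and not p both at v.
All branches of the negation close; one closing branch shown above.

Valid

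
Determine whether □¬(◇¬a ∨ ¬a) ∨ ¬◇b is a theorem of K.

Tableau for the negation ¬(□¬(◇¬a ∨ ¬a) ∨ ¬◇b):
1. ¬(□¬(◇¬a ∨ ¬a) ∨ ¬◇b), u
2. ¬□¬(◇¬a ∨ ¬a), u
3. ◇b, u
4. ◇¬a ∨ ¬a, v
5. ¬a, v
6. b, w
Accessibility: uRv, uRw
The negation has an open branch (countermodel exists).

Not valid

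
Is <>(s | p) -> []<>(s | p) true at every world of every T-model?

Not valid

Tableau for the negation ~(<>(s | p) -> []<>(s | p)):
1. ~(<>(s | p) -> []<>(s | p)), w0
2. <>(s | p), w0
3. ~[]<>(s | p), w0
4. s | p, w1
5. p, w1
6. ~<>(s | p), w2
7. ~(s | p), w2
8. ~s, w2
9. ~p, w2
Accessibility: w0Rw0, w0Rw1, w0Rw2, w1Rw1, w2Rw2
The negation has an open branch (countermodel exists).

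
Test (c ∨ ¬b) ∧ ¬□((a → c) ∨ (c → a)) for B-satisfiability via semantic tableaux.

1. (c ∨ ¬b) ∧ ¬□((a → c) ∨ (c → a)), u
2. c ∨ ¬b, u
3. ¬□((a → c) ∨ (c → a)), u
4. ¬b, u
5. ¬((a → c) ∨ (c → a)), v
6. ¬(a → c), v
7. ¬(c → a), v
8. a, v
9. ¬c, v
10. c, v
11. ¬a, v
Accessibility: uRu, uRv, vRu, vRv
Branch closes: c and ¬c both at v.
(One branch shown.) All branches close.

Unsatisfiable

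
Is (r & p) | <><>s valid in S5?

Invalid (countermodel exists)

Tableau for the negation ~((r & p) | <><>s):
1. ~((r & p) | <><>s), w0
2. ~(r & p), w0   [~|-rule on 1]
3. ~<><>s, w0   [~|-rule on 1]
4. ~<>s, w0   [~<>-rule on 3 via w0Rw0]
5. ~s, w0   [~<>-rule on 4 via w0Rw0]
6. ~p, w0   [~&-rule on 2 (branches; this branch)]
Accessibility: w0Rw0
The negation has an open branch (countermodel exists).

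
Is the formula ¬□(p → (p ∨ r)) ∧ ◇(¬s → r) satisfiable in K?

Unsatisfiable

1. ¬□(p → (p ∨ r)) ∧ ◇(¬s → r), w0
2. ¬□(p → (p ∨ r)), w0
3. ◇(¬s → r), w0
4. ¬(p → (p ∨ r)), w1
5. p, w1
6. ¬(p ∨ r), w1
7. ¬p, w1
8. ¬r, w1
Accessibility: w0Rw1
Branch closes: p and ¬p both at w1.
(One branch shown.) All branches close.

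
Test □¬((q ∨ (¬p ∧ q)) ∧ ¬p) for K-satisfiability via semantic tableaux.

Satisfiable

1. □¬((q ∨ (¬p ∧ q)) ∧ ¬p), 0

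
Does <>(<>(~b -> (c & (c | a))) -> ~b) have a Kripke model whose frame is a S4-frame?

1. <>(<>(~b -> (c & (c | a))) -> ~b), 0
2. <>(~b -> (c & (c | a))) -> ~b, 1   [<>-rule on 1: fresh world 1, 0R1]
3. ~b, 1   [->-rule on 2 (branches; this branch)]
Accessibility: 0R0, 0R1, 1R1

Satisfiable (open branch found)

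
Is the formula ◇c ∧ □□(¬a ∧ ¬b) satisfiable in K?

1. ◇c ∧ □□(¬a ∧ ¬b), u
2. ◇c, u
3. □□(¬a ∧ ¬b), u
4. c, v
5. □(¬a ∧ ¬b), v
Accessibility: uRv

Satisfiable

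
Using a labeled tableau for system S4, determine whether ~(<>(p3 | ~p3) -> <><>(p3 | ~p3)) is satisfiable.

No, unsatisfiable

1. ~(<>(p3 | ~p3) -> <><>(p3 | ~p3)), w0
2. <>(p3 | ~p3), w0   [~->-rule on 1]
3. ~<><>(p3 | ~p3), w0   [~->-rule on 1]
4. ~<>(p3 | ~p3), w0   [~<>-rule on 3 via w0Rw0]
5. ~(p3 | ~p3), w0   [~<>-rule on 4 via w0Rw0]
6. ~p3, w0   [~|-rule on 5]
7. p3, w0   [~|-rule on 5]
Accessibility: w0Rw0
Branch closes: p3 and ~p3 both at w0.
(One branch shown.) All branches close.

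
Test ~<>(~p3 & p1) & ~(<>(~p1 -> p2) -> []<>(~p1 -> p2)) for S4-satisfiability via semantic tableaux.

Yes, satisfiable

1. ~<>(~p3 & p1) & ~(<>(~p1 -> p2) -> []<>(~p1 -> p2)), 0
2. ~<>(~p3 & p1), 0   [&-rule on 1]
3. ~(<>(~p1 -> p2) -> []<>(~p1 -> p2)), 0   [&-rule on 1]
4. <>(~p1 -> p2), 0   [~->-rule on 3]
5. ~[]<>(~p1 -> p2), 0   [~->-rule on 3]
6. ~(~p3 & p1), 0   [~<>-rule on 2 via 0R0]
7. ~p1, 0   [~&-rule on 6 (branches; this branch)]
8. ~p1 -> p2, 1   [<>-rule on 4: fresh world 1, 0R1]
9. ~(~p3 & p1), 1   [~<>-rule on 2 via 0R1]
10. p2, 1   [->-rule on 8 (branches; this branch)]
11. ~p1, 1   [~&-rule on 9 (branches; this branch)]
12. ~<>(~p1 -> p2), 2   [~[]-rule on 5: fresh world 2, 0R2]
13. ~(~p3 & p1), 2   [~<>-rule on 2 via 0R2]
14. ~(~p1 -> p2), 2   [~<>-rule on 12 via 2R2]
15. ~p1, 2   [~->-rule on 14]
16. ~p2, 2   [~->-rule on 14]
Accessibility: 0R0, 0R1, 0R2, 1R1, 2R2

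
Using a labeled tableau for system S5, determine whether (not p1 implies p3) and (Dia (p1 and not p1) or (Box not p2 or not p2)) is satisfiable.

1. (not p1 implies p3) and (Dia (p1 and not p1) or (Box not p2 or not p2)), w0
2. not p1 implies p3, w0
3. Dia (p1 and not p1) or (Box not p2 or not p2), w0
4. p3, w0
5. Box not p2 or not p2, w0
6. not p2, w0
Accessibility: w0Rw0

Yes, satisfiable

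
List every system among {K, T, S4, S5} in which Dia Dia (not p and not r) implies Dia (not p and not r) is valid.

T-tableau for the negation not (Dia Dia (not p and not r) implies Dia (not p and not r)):
1. not (Dia Dia (not p and not r) implies Dia (not p and not r)), u
2. Dia Dia (not p and not r), u   [neg-implies-rule on 1]
3. not Dia (not p and not r), u   [neg-implies-rule on 1]
4. not (not p and not r), u   [neg-Dia-rule on 3 via uRu]
5. r, u   [neg-and-rule on 4 (branches; this branch)]
6. Dia (not p and not r), v   [Dia-rule on 2: fresh world v, uRv]
7. not (not p and not r), v   [neg-Dia-rule on 3 via uRv]
8. r, v   [neg-and-rule on 7 (branches; this branch)]
9. not p and not r, w   [Dia-rule on 6: fresh world w, vRw]
10. not p, w   [and-rule on 9]
11. not r, w   [and-rule on 9]
Accessibility: uRu, uRv, vRv, vRw, wRw
Complete open branch: countermodel on a T-frame, so not valid in T, nor in K (the same frame is also a K-frame).
S4-tableau for the negation not (Dia Dia (not p and not r) implies Dia (not p and not r)):
1. not (Dia Dia (not p and not r) implies Dia (not p and not r)), u
2. Dia Dia (not p and not r), u   [neg-implies-rule on 1]
3. not Dia (not p and not r), u   [neg-implies-rule on 1]
4. not (not p and not r), u   [neg-Dia-rule on 3 via uRu]
5. r, u   [neg-and-rule on 4 (branches; this branch)]
6. Dia (not p and not r), v   [Dia-rule on 2: fresh world v, uRv]
7. not (not p and not r), v   [neg-Dia-rule on 3 via uRv]
8. r, v   [neg-and-rule on 7 (branches; this branch)]
9. not p and not r, w   [Dia-rule on 6: fresh world w, vRw]
10. not p, w   [and-rule on 9]
11. not r, w   [and-rule on 9]
12. not (not p and not r), w   [neg-Dia-rule on 3 via uRw]
13. r, w   [neg-and-rule on 12 (branches; this branch)]
Accessibility: uRu, uRv, uRw, vRv, vRw, wRw
Branch closes: r and not r both at w.
Every branch closes (one shown): valid in S4, hence also in S5 (every theorem of S4 is a theorem of S5).

S4, S5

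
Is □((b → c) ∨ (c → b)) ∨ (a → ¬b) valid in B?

Valid in B

Tableau for the negation ¬(□((b → c) ∨ (c → b)) ∨ (a → ¬b)):
1. ¬(□((b → c) ∨ (c → b)) ∨ (a → ¬b)), w0
2. ¬□((b → c) ∨ (c → b)), w0   [¬∨-rule on 1]
3. ¬(a → ¬b), w0   [¬∨-rule on 1]
4. a, w0   [¬→-rule on 3]
5. b, w0   [¬→-rule on 3]
6. ¬((b → c) ∨ (c → b)), w1   [¬□-rule on 2: fresh world w1, w0Rw1]
7. ¬(b → c), w1   [¬∨-rule on 6]
8. ¬(c → b), w1   [¬∨-rule on 6]
9. b, w1   [¬→-rule on 7]
10. ¬c, w1   [¬→-rule on 7]
11. c, w1   [¬→-rule on 8]
12. ¬b, w1   [¬→-rule on 8]
Accessibility: w0Rw0, w0Rw1, w1Rw0, w1Rw1
Branch closes: c and ¬c both at w1.
All branches of the negation close; one closing branch shown above.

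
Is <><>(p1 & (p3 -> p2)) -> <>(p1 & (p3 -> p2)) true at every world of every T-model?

Tableau for the negation ~(<><>(p1 & (p3 -> p2)) -> <>(p1 & (p3 -> p2))):
1. ~(<><>(p1 & (p3 -> p2)) -> <>(p1 & (p3 -> p2))), u
2. <><>(p1 & (p3 -> p2)), u   [~->-rule on 1]
3. ~<>(p1 & (p3 -> p2)), u   [~->-rule on 1]
4. ~(p1 & (p3 -> p2)), u   [~<>-rule on 3 via uRu]
5. ~(p3 -> p2), u   [~&-rule on 4 (branches; this branch)]
6. p3, u   [~->-rule on 5]
7. ~p2, u   [~->-rule on 5]
8. <>(p1 & (p3 -> p2)), v   [<>-rule on 2: fresh world v, uRv]
9. ~(p1 & (p3 -> p2)), v   [~<>-rule on 3 via uRv]
10. ~(p3 -> p2), v   [~&-rule on 9 (branches; this branch)]
11. p3, v   [~->-rule on 10]
12. ~p2, v   [~->-rule on 10]
13. p1 & (p3 -> p2), w   [<>-rule on 8: fresh world w, vRw]
14. p1, w   [&-rule on 13]
15. p3 -> p2, w   [&-rule on 13]
16. p2, w   [->-rule on 15 (branches; this branch)]
Accessibility: uRu, uRv, vRv, vRw, wRw
The negation has an open branch (countermodel exists).

Not valid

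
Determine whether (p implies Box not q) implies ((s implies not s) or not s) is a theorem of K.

Tableau for the negation not ((p implies Box not q) implies ((s implies not s) or not s)):
1. not ((p implies Box not q) implies ((s implies not s) or not s)), w0
2. p implies Box not q, w0   [neg-implies-rule on 1]
3. not ((s implies not s) or not s), w0   [neg-implies-rule on 1]
4. not (s implies not s), w0   [neg-or-rule on 3]
5. s, w0   [neg-or-rule on 3]
6. Box not q, w0   [implies-rule on 2 (branches; this branch)]
The negation has an open branch (countermodel exists).

No, not valid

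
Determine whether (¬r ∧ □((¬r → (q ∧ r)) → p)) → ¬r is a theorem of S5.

Tableau for the negation ¬((¬r ∧ □((¬r → (q ∧ r)) → p)) → ¬r):
1. ¬((¬r ∧ □((¬r → (q ∧ r)) → p)) → ¬r), 0
2. ¬r ∧ □((¬r → (q ∧ r)) → p), 0
3. r, 0
4. ¬r, 0
5. □((¬r → (q ∧ r)) → p), 0
Accessibility: 0R0
Branch closes: r and ¬r both at 0.
All branches of the negation close; one closing branch shown above.

Valid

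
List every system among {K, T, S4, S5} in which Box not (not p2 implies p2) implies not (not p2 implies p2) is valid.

K-tableau for the negation not (Box not (not p2 implies p2) implies not (not p2 implies p2)):
1. not (Box not (not p2 implies p2) implies not (not p2 implies p2)), w0
2. Box not (not p2 implies p2), w0
3. not p2 implies p2, w0
4. p2, w0
Complete open branch: countermodel on a K-frame, so not valid in K.
T-tableau for the negation not (Box not (not p2 implies p2) implies not (not p2 implies p2)):
1. not (Box not (not p2 implies p2) implies not (not p2 implies p2)), w0
2. Box not (not p2 implies p2), w0
3. not p2 implies p2, w0
4. not (not p2 implies p2), w0
5. not p2, w0
6. p2, w0
Accessibility: w0Rw0
Branch closes: p2 and not p2 both at w0.
Every branch closes (one shown): valid in T, hence also in S4, S5 (every theorem of T is a theorem of S4 and S5).

T, S4, S5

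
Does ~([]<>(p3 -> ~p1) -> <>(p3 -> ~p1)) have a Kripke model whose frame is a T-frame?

1. ~([]<>(p3 -> ~p1) -> <>(p3 -> ~p1)), u
2. []<>(p3 -> ~p1), u
3. ~<>(p3 -> ~p1), u
4. <>(p3 -> ~p1), u
5. ~(p3 -> ~p1), u
6. p3, u
7. p1, u
8. p3 -> ~p1, v
9. <>(p3 -> ~p1), v
10. ~(p3 -> ~p1), v
11. p3, v
12. p1, v
13. ~p1, v
Accessibility: uRu, uRv, vRv
Branch closes: p1 and ~p1 both at v.
All branches of the tableau close; one closing branch shown above.

No, unsatisfiable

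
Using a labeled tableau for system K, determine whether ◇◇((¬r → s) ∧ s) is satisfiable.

1. ◇◇((¬r → s) ∧ s), u
2. ◇((¬r → s) ∧ s), v   [◇-rule on 1: fresh world v, uRv]
3. (¬r → s) ∧ s, w   [◇-rule on 2: fresh world w, vRw]
4. ¬r → s, w   [∧-rule on 3]
5. s, w   [∧-rule on 3]
Accessibility: uRv, vRw

Satisfiable (open branch found)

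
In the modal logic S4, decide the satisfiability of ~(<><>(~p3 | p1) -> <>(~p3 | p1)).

1. ~(<><>(~p3 | p1) -> <>(~p3 | p1)), w0
2. <><>(~p3 | p1), w0   [~->-rule on 1]
3. ~<>(~p3 | p1), w0   [~->-rule on 1]
4. ~(~p3 | p1), w0   [~<>-rule on 3 via w0Rw0]
5. p3, w0   [~|-rule on 4]
6. ~p1, w0   [~|-rule on 4]
7. <>(~p3 | p1), w1   [<>-rule on 2: fresh world w1, w0Rw1]
8. ~(~p3 | p1), w1   [~<>-rule on 3 via w0Rw1]
9. p3, w1   [~|-rule on 8]
10. ~p1, w1   [~|-rule on 8]
11. ~p3 | p1, w2   [<>-rule on 7: fresh world w2, w1Rw2]
12. ~(~p3 | p1), w2   [~<>-rule on 3 via w0Rw2]
13. p3, w2   [~|-rule on 12]
14. ~p1, w2   [~|-rule on 12]
15. p1, w2   [|-rule on 11 (branches; this branch)]
Accessibility: w0Rw0, w0Rw1, w0Rw2, w1Rw1, w1Rw2, w2Rw2
Branch closes: p1 and ~p1 both at w2.
All branches of the tableau close; one closing branch shown above.

No, unsatisfiable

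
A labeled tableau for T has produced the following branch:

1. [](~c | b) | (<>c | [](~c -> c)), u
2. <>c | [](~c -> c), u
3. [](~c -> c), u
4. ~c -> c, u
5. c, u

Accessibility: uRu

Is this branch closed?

Open

There is no literal clash: for every atom and world, at most one sign appears.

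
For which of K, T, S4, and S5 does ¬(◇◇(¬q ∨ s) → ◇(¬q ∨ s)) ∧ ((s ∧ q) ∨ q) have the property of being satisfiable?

K, T

T-tableau for the formula:
1. ¬(◇◇(¬q ∨ s) → ◇(¬q ∨ s)) ∧ ((s ∧ q) ∨ q), u
2. ¬(◇◇(¬q ∨ s) → ◇(¬q ∨ s)), u
3. (s ∧ q) ∨ q, u
4. ◇◇(¬q ∨ s), u
5. ¬◇(¬q ∨ s), u
6. ¬(¬q ∨ s), u
7. q, u
8. ¬s, u
9. ◇(¬q ∨ s), v
10. ¬(¬q ∨ s), v
11. q, v
12. ¬s, v
13. ¬q ∨ s, w
14. s, w
Accessibility: uRu, uRv, vRv, vRw, wRw
Complete open branch: satisfiable in T, hence also in K (this T-model is also a K-model).
S4-tableau for the formula:
1. ¬(◇◇(¬q ∨ s) → ◇(¬q ∨ s)) ∧ ((s ∧ q) ∨ q), u
2. ¬(◇◇(¬q ∨ s) → ◇(¬q ∨ s)), u
3. (s ∧ q) ∨ q, u
4. ◇◇(¬q ∨ s), u
5. ¬◇(¬q ∨ s), u
6. ¬(¬q ∨ s), u
7. q, u
8. ¬s, u
9. ◇(¬q ∨ s), v
10. ¬(¬q ∨ s), v
11. q, v
12. ¬s, v
13. ¬q ∨ s, w
14. ¬(¬q ∨ s), w
15. q, w
16. ¬s, w
17. s, w
Accessibility: uRu, uRv, uRw, vRv, vRw, wRw
Branch closes: s and ¬s both at w.
Every branch closes (one shown): unsatisfiable in S4, hence also in S5 (every S5-frame is an S4-frame).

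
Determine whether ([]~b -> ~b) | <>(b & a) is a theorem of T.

Valid in T

Tableau for the negation ~(([]~b -> ~b) | <>(b & a)):
1. ~(([]~b -> ~b) | <>(b & a)), w0
2. ~([]~b -> ~b), w0   [~|-rule on 1]
3. ~<>(b & a), w0   [~|-rule on 1]
4. []~b, w0   [~->-rule on 2]
5. b, w0   [~->-rule on 2]
6. ~(b & a), w0   [~<>-rule on 3 via w0Rw0]
7. ~b, w0   [[]-rule on 4 via w0Rw0]
Accessibility: w0Rw0
Branch closes: b and ~b both at w0.
All branches of the negation close; one closing branch shown above.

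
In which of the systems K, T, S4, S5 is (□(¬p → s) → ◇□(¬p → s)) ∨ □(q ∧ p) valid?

T, S4, S5

T-tableau for the negation ¬((□(¬p → s) → ◇□(¬p → s)) ∨ □(q ∧ p)):
1. ¬((□(¬p → s) → ◇□(¬p → s)) ∨ □(q ∧ p)), u
2. ¬(□(¬p → s) → ◇□(¬p → s)), u
3. ¬□(q ∧ p), u
4. □(¬p → s), u
5. ¬◇□(¬p → s), u
6. ¬p → s, u
7. ¬□(¬p → s), u
8. s, u
9. ¬(q ∧ p), v
10. ¬p → s, v
11. ¬□(¬p → s), v
12. ¬p, v
13. s, v
14. ¬(¬p → s), w
15. ¬p, w
16. ¬s, w
17. ¬p → s, w
18. ¬□(¬p → s), w
19. s, w
Accessibility: uRu, uRv, uRw, vRv, wRw
Branch closes: s and ¬s both at w.
Every branch closes (one shown): valid in T, hence also in S4, S5 (every theorem of T is a theorem of S4 and S5).
K-tableau for the negation ¬((□(¬p → s) → ◇□(¬p → s)) ∨ □(q ∧ p)):
1. ¬((□(¬p → s) → ◇□(¬p → s)) ∨ □(q ∧ p)), u
2. ¬(□(¬p → s) → ◇□(¬p → s)), u
3. ¬□(q ∧ p), u
4. □(¬p → s), u
5. ¬◇□(¬p → s), u
6. ¬(q ∧ p), v
7. ¬p → s, v
8. ¬□(¬p → s), v
9. ¬p, v
10. s, v
11. ¬(¬p → s), w
12. ¬p, w
13. ¬s, w
Accessibility: uRv, vRw
Complete open branch: countermodel on a K-frame, so not valid in K.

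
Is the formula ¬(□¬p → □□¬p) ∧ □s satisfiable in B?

Yes, satisfiable

1. ¬(□¬p → □□¬p) ∧ □s, u
2. ¬(□¬p → □□¬p), u
3. □s, u
4. □¬p, u
5. ¬□□¬p, u
6. s, u
7. ¬p, u
8. ¬□¬p, v
9. s, v
10. ¬p, v
11. p, w
Accessibility: uRu, uRv, vRu, vRv, vRw, wRv, wRw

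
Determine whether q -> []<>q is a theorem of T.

Not valid

Tableau for the negation ~(q -> []<>q):
1. ~(q -> []<>q), 0
2. q, 0
3. ~[]<>q, 0
4. ~<>q, 1
5. ~q, 1
Accessibility: 0R0, 0R1, 1R1
The negation has an open branch (countermodel exists).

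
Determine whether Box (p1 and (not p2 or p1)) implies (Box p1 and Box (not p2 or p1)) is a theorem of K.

Valid

Tableau for the negation not (Box (p1 and (not p2 or p1)) implies (Box p1 and Box (not p2 or p1))):
1. not (Box (p1 and (not p2 or p1)) implies (Box p1 and Box (not p2 or p1))), w0
2. Box (p1 and (not p2 or p1)), w0
3. not (Box p1 and Box (not p2 or p1)), w0
4. not Box (not p2 or p1), w0
5. not (not p2 or p1), w1
6. p2, w1
7. not p1, w1
8. p1 and (not p2 or p1), w1
9. p1, w1
10. not p2 or p1, w1
Accessibility: w0Rw1
Branch closes: p1 and not p1 both at w1.
Every branch of the negation's tableau closes; the branch above is one of them.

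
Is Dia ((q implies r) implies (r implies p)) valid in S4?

Not valid

Tableau for the negation not Dia ((q implies r) implies (r implies p)):
1. not Dia ((q implies r) implies (r implies p)), 0
2. not ((q implies r) implies (r implies p)), 0
3. q implies r, 0
4. not (r implies p), 0
5. r, 0
6. not p, 0
Accessibility: 0R0
The negation has an open branch (countermodel exists).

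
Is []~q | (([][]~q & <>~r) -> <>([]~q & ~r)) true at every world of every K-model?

Tableau for the negation ~([]~q | (([][]~q & <>~r) -> <>([]~q & ~r))):
1. ~([]~q | (([][]~q & <>~r) -> <>([]~q & ~r))), u
2. ~[]~q, u
3. ~(([][]~q & <>~r) -> <>([]~q & ~r)), u
4. [][]~q & <>~r, u
5. ~<>([]~q & ~r), u
6. [][]~q, u
7. <>~r, u
8. q, v
9. ~([]~q & ~r), v
10. []~q, v
11. r, v
12. ~r, w
13. ~([]~q & ~r), w
14. []~q, w
15. ~[]~q, w
16. q, x
17. ~q, x
Accessibility: uRv, uRw, wRx
Branch closes: q and ~q both at x.
All branches of the negation close; one closing branch shown above.

Yes, valid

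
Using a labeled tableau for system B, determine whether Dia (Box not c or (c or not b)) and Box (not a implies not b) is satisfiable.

Satisfiable (open branch found)

1. Dia (Box not c or (c or not b)) and Box (not a implies not b), 0
2. Dia (Box not c or (c or not b)), 0
3. Box (not a implies not b), 0
4. not a implies not b, 0
5. not b, 0
6. Box not c or (c or not b), 1
7. not a implies not b, 1
8. c or not b, 1
9. not b, 1
Accessibility: 0R0, 0R1, 1R0, 1R1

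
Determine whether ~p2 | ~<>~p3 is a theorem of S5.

Tableau for the negation ~(~p2 | ~<>~p3):
1. ~(~p2 | ~<>~p3), w0
2. p2, w0
3. <>~p3, w0
4. ~p3, w1
Accessibility: w0Rw0, w0Rw1, w1Rw0, w1Rw1
The negation has an open branch (countermodel exists).

Not valid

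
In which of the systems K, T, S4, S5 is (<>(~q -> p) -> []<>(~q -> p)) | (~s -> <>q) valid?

S5

S5-tableau for the negation ~((<>(~q -> p) -> []<>(~q -> p)) | (~s -> <>q)):
1. ~((<>(~q -> p) -> []<>(~q -> p)) | (~s -> <>q)), w0
2. ~(<>(~q -> p) -> []<>(~q -> p)), w0   [~|-rule on 1]
3. ~(~s -> <>q), w0   [~|-rule on 1]
4. <>(~q -> p), w0   [~->-rule on 2]
5. ~[]<>(~q -> p), w0   [~->-rule on 2]
6. ~s, w0   [~->-rule on 3]
7. ~<>q, w0   [~->-rule on 3]
8. ~q, w0   [~<>-rule on 7 via w0Rw0]
9. ~q -> p, w1   [<>-rule on 4: fresh world w1, w0Rw1]
10. ~q, w1   [~<>-rule on 7 via w0Rw1]
11. p, w1   [->-rule on 9 (branches; this branch)]
12. ~<>(~q -> p), w2   [~[]-rule on 5: fresh world w2, w0Rw2]
13. ~q, w2   [~<>-rule on 7 via w0Rw2]
14. ~(~q -> p), w0   [~<>-rule on 12 via w2Rw0]
15. ~p, w0   [~->-rule on 14]
16. ~(~q -> p), w1   [~<>-rule on 12 via w2Rw1]
17. ~p, w1   [~->-rule on 16]
Accessibility: w0Rw0, w0Rw1, w0Rw2, w1Rw0, w1Rw1, w1Rw2, w2Rw0, w2Rw1, w2Rw2
Branch closes: p and ~p both at w1.
Every branch closes (one shown): valid in S5.
S4-tableau for the negation ~((<>(~q -> p) -> []<>(~q -> p)) | (~s -> <>q)):
1. ~((<>(~q -> p) -> []<>(~q -> p)) | (~s -> <>q)), w0
2. ~(<>(~q -> p) -> []<>(~q -> p)), w0   [~|-rule on 1]
3. ~(~s -> <>q), w0   [~|-rule on 1]
4. <>(~q -> p), w0   [~->-rule on 2]
5. ~[]<>(~q -> p), w0   [~->-rule on 2]
6. ~s, w0   [~->-rule on 3]
7. ~<>q, w0   [~->-rule on 3]
8. ~q, w0   [~<>-rule on 7 via w0Rw0]
9. ~q -> p, w1   [<>-rule on 4: fresh world w1, w0Rw1]
10. ~q, w1   [~<>-rule on 7 via w0Rw1]
11. p, w1   [->-rule on 9 (branches; this branch)]
12. ~<>(~q -> p), w2   [~[]-rule on 5: fresh world w2, w0Rw2]
13. ~q, w2   [~<>-rule on 7 via w0Rw2]
14. ~(~q -> p), w2   [~<>-rule on 12 via w2Rw2]
15. ~p, w2   [~->-rule on 14]
Accessibility: w0Rw0, w0Rw1, w0Rw2, w1Rw1, w2Rw2
Complete open branch: countermodel on an S4-frame, so not valid in S4, nor in K, T (the same frame is also a K-frame and a T-frame).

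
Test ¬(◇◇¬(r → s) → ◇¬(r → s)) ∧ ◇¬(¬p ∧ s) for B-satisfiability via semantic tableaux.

Yes, satisfiable

1. ¬(◇◇¬(r → s) → ◇¬(r → s)) ∧ ◇¬(¬p ∧ s), 0
2. ¬(◇◇¬(r → s) → ◇¬(r → s)), 0
3. ◇¬(¬p ∧ s), 0
4. ◇◇¬(r → s), 0
5. ¬◇¬(r → s), 0
6. r → s, 0
7. s, 0
8. ¬(¬p ∧ s), 1
9. r → s, 1
10. ¬s, 1
11. ¬r, 1
12. ◇¬(r → s), 2
13. r → s, 2
14. s, 2
15. ¬(r → s), 3
16. r, 3
17. ¬s, 3
Accessibility: 0R0, 0R1, 0R2, 1R0, 1R1, 2R0, 2R2, 2R3, 3R2, 3R3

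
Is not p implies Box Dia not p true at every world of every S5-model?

Valid

Tableau for the negation not (not p implies Box Dia not p):
1. not (not p implies Box Dia not p), w0
2. not p, w0   [neg-implies-rule on 1]
3. not Box Dia not p, w0   [neg-implies-rule on 1]
4. not Dia not p, w1   [neg-Box-rule on 3: fresh world w1, w0Rw1]
5. p, w0   [neg-Dia-rule on 4 via w1Rw0]
Accessibility: w0Rw0, w0Rw1, w1Rw0, w1Rw1
Branch closes: p and not p both at w0.
Every branch of the negation's tableau closes; the branch above is one of them.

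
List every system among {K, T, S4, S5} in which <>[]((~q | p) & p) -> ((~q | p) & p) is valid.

S5-tableau for the negation ~(<>[]((~q | p) & p) -> ((~q | p) & p)):
1. ~(<>[]((~q | p) & p) -> ((~q | p) & p)), u
2. <>[]((~q | p) & p), u
3. ~((~q | p) & p), u
4. ~(~q | p), u
5. q, u
6. ~p, u
7. []((~q | p) & p), v
8. (~q | p) & p, u
9. ~q | p, u
10. p, u
Accessibility: uRu, uRv, vRu, vRv
Branch closes: p and ~p both at u.
Every branch closes (one shown): valid in S5.
S4-tableau for the negation ~(<>[]((~q | p) & p) -> ((~q | p) & p)):
1. ~(<>[]((~q | p) & p) -> ((~q | p) & p)), u
2. <>[]((~q | p) & p), u
3. ~((~q | p) & p), u
4. ~p, u
5. []((~q | p) & p), v
6. (~q | p) & p, v
7. ~q | p, v
8. p, v
Accessibility: uRu, uRv, vRv
Complete open branch: countermodel on an S4-frame, so not valid in S4, nor in K, T (the same frame is also a K-frame and a T-frame).

S5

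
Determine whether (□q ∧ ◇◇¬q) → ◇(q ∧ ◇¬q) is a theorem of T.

Valid

Tableau for the negation ¬((□q ∧ ◇◇¬q) → ◇(q ∧ ◇¬q)):
1. ¬((□q ∧ ◇◇¬q) → ◇(q ∧ ◇¬q)), u
2. □q ∧ ◇◇¬q, u
3. ¬◇(q ∧ ◇¬q), u
4. □q, u
5. ◇◇¬q, u
6. ¬(q ∧ ◇¬q), u
7. q, u
8. ¬◇¬q, u
9. ◇¬q, v
10. ¬(q ∧ ◇¬q), v
11. q, v
12. ¬◇¬q, v
13. ¬q, w
14. q, w
Accessibility: uRu, uRv, vRv, vRw, wRw
Branch closes: q and ¬q both at w.
Every branch of the negation's tableau closes; the branch above is one of them.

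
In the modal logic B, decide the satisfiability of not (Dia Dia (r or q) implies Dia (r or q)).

Satisfiable (open branch found)

1. not (Dia Dia (r or q) implies Dia (r or q)), 0
2. Dia Dia (r or q), 0
3. not Dia (r or q), 0
4. not (r or q), 0
5. not r, 0
6. not q, 0
7. Dia (r or q), 1
8. not (r or q), 1
9. not r, 1
10. not q, 1
11. r or q, 2
12. q, 2
Accessibility: 0R0, 0R1, 1R0, 1R1, 1R2, 2R1, 2R2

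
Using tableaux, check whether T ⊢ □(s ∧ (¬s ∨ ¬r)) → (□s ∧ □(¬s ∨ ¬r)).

Valid

Tableau for the negation ¬(□(s ∧ (¬s ∨ ¬r)) → (□s ∧ □(¬s ∨ ¬r))):
1. ¬(□(s ∧ (¬s ∨ ¬r)) → (□s ∧ □(¬s ∨ ¬r))), w0
2. □(s ∧ (¬s ∨ ¬r)), w0
3. ¬(□s ∧ □(¬s ∨ ¬r)), w0
4. s ∧ (¬s ∨ ¬r), w0
5. s, w0
6. ¬s ∨ ¬r, w0
7. ¬□(¬s ∨ ¬r), w0
8. ¬r, w0
9. ¬(¬s ∨ ¬r), w1
10. s, w1
11. r, w1
12. s ∧ (¬s ∨ ¬r), w1
13. ¬s ∨ ¬r, w1
14. ¬r, w1
Accessibility: w0Rw0, w0Rw1, w1Rw1
Branch closes: r and ¬r both at w1.
All branches of the negation close; one closing branch shown above.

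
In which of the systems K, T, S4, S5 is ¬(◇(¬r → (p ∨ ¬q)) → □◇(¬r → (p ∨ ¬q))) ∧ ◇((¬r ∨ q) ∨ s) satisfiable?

S4-tableau for the formula:
1. ¬(◇(¬r → (p ∨ ¬q)) → □◇(¬r → (p ∨ ¬q))) ∧ ◇((¬r ∨ q) ∨ s), w0
2. ¬(◇(¬r → (p ∨ ¬q)) → □◇(¬r → (p ∨ ¬q))), w0
3. ◇((¬r ∨ q) ∨ s), w0
4. ◇(¬r → (p ∨ ¬q)), w0
5. ¬□◇(¬r → (p ∨ ¬q)), w0
6. (¬r ∨ q) ∨ s, w1
7. s, w1
8. ¬r → (p ∨ ¬q), w2
9. p ∨ ¬q, w2
10. ¬q, w2
11. ¬◇(¬r → (p ∨ ¬q)), w3
12. ¬(¬r → (p ∨ ¬q)), w3
13. ¬r, w3
14. ¬(p ∨ ¬q), w3
15. ¬p, w3
16. q, w3
Accessibility: w0Rw0, w0Rw1, w0Rw2, w0Rw3, w1Rw1, w2Rw2, w3Rw3
Complete open branch: satisfiable in S4, hence also in K, T (this S4-model is also a K-model and a T-model).
S5-tableau for the formula:
1. ¬(◇(¬r → (p ∨ ¬q)) → □◇(¬r → (p ∨ ¬q))) ∧ ◇((¬r ∨ q) ∨ s), w0
2. ¬(◇(¬r → (p ∨ ¬q)) → □◇(¬r → (p ∨ ¬q))), w0
3. ◇((¬r ∨ q) ∨ s), w0
4. ◇(¬r → (p ∨ ¬q)), w0
5. ¬□◇(¬r → (p ∨ ¬q)), w0
6. (¬r ∨ q) ∨ s, w1
7. ¬r ∨ q, w1
8. q, w1
9. ¬r → (p ∨ ¬q), w2
10. p ∨ ¬q, w2
11. ¬q, w2
12. ¬◇(¬r → (p ∨ ¬q)), w3
13. ¬(¬r → (p ∨ ¬q)), w0
14. ¬r, w0
15. ¬(p ∨ ¬q), w0
16. ¬p, w0
17. q, w0
18. ¬(¬r → (p ∨ ¬q)), w1
19. ¬r, w1
20. ¬(p ∨ ¬q), w1
21. ¬p, w1
22. ¬(¬r → (p ∨ ¬q)), w2
23. ¬r, w2
24. ¬(p ∨ ¬q), w2
25. ¬p, w2
26. q, w2
Accessibility: w0Rw0, w0Rw1, w0Rw2, w0Rw3, w1Rw0, w1Rw1, w1Rw2, w1Rw3, w2Rw0, w2Rw1, w2Rw2, w2Rw3, w3Rw0, w3Rw1, w3Rw2, w3Rw3
Branch closes: q and ¬q both at w2.
Every branch closes (one shown): unsatisfiable in S5.

K, T, S4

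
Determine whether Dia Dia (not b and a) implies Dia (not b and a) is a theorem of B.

No, not valid

Tableau for the negation not (Dia Dia (not b and a) implies Dia (not b and a)):
1. not (Dia Dia (not b and a) implies Dia (not b and a)), u
2. Dia Dia (not b and a), u   [neg-implies-rule on 1]
3. not Dia (not b and a), u   [neg-implies-rule on 1]
4. not (not b and a), u   [neg-Dia-rule on 3 via uRu]
5. not a, u   [neg-and-rule on 4 (branches; this branch)]
6. Dia (not b and a), v   [Dia-rule on 2: fresh world v, uRv]
7. not (not b and a), v   [neg-Dia-rule on 3 via uRv]
8. not a, v   [neg-and-rule on 7 (branches; this branch)]
9. not b and a, w   [Dia-rule on 6: fresh world w, vRw]
10. not b, w   [and-rule on 9]
11. a, w   [and-rule on 9]
Accessibility: uRu, uRv, vRu, vRv, vRw, wRv, wRw
The negation has an open branch (countermodel exists).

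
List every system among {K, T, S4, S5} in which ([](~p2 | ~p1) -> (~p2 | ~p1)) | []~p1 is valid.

T, S4, S5

K-tableau for the negation ~(([](~p2 | ~p1) -> (~p2 | ~p1)) | []~p1):
1. ~(([](~p2 | ~p1) -> (~p2 | ~p1)) | []~p1), u
2. ~([](~p2 | ~p1) -> (~p2 | ~p1)), u
3. ~[]~p1, u
4. [](~p2 | ~p1), u
5. ~(~p2 | ~p1), u
6. p2, u
7. p1, u
8. p1, v
9. ~p2 | ~p1, v
10. ~p2, v
Accessibility: uRv
Complete open branch: countermodel on a K-frame, so not valid in K.
T-tableau for the negation ~(([](~p2 | ~p1) -> (~p2 | ~p1)) | []~p1):
1. ~(([](~p2 | ~p1) -> (~p2 | ~p1)) | []~p1), u
2. ~([](~p2 | ~p1) -> (~p2 | ~p1)), u
3. ~[]~p1, u
4. [](~p2 | ~p1), u
5. ~(~p2 | ~p1), u
6. p2, u
7. p1, u
8. ~p2 | ~p1, u
9. ~p1, u
Accessibility: uRu
Branch closes: p1 and ~p1 both at u.
Every branch closes (one shown): valid in T, hence also in S4, S5 (every theorem of T is a theorem of S4 and S5).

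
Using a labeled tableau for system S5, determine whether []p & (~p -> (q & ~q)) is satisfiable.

Satisfiable (open branch found)

1. []p & (~p -> (q & ~q)), 0
2. []p, 0
3. ~p -> (q & ~q), 0
4. p, 0
Accessibility: 0R0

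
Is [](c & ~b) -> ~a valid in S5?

Tableau for the negation ~([](c & ~b) -> ~a):
1. ~([](c & ~b) -> ~a), w0
2. [](c & ~b), w0   [~->-rule on 1]
3. a, w0   [~->-rule on 1]
4. c & ~b, w0   [[]-rule on 2 via w0Rw0]
5. c, w0   [&-rule on 4]
6. ~b, w0   [&-rule on 4]
Accessibility: w0Rw0
The negation has an open branch (countermodel exists).

Not valid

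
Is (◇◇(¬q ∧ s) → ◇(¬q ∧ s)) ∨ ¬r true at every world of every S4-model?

Tableau for the negation ¬((◇◇(¬q ∧ s) → ◇(¬q ∧ s)) ∨ ¬r):
1. ¬((◇◇(¬q ∧ s) → ◇(¬q ∧ s)) ∨ ¬r), 0
2. ¬(◇◇(¬q ∧ s) → ◇(¬q ∧ s)), 0
3. r, 0
4. ◇◇(¬q ∧ s), 0
5. ¬◇(¬q ∧ s), 0
6. ¬(¬q ∧ s), 0
7. ¬s, 0
8. ◇(¬q ∧ s), 1
9. ¬(¬q ∧ s), 1
10. ¬s, 1
11. ¬q ∧ s, 2
12. ¬q, 2
13. s, 2
14. ¬(¬q ∧ s), 2
15. ¬s, 2
Accessibility: 0R0, 0R1, 0R2, 1R1, 1R2, 2R2
Branch closes: s and ¬s both at 2.
Every branch of the negation's tableau closes; the branch above is one of them.

Valid in S4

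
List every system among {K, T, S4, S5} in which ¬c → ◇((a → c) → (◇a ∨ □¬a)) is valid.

T-tableau for the negation ¬(¬c → ◇((a → c) → (◇a ∨ □¬a))):
1. ¬(¬c → ◇((a → c) → (◇a ∨ □¬a))), 0
2. ¬c, 0   [¬→-rule on 1]
3. ¬◇((a → c) → (◇a ∨ □¬a)), 0   [¬→-rule on 1]
4. ¬((a → c) → (◇a ∨ □¬a)), 0   [¬◇-rule on 3 via 0R0]
5. a → c, 0   [¬→-rule on 4]
6. ¬(◇a ∨ □¬a), 0   [¬→-rule on 4]
7. ¬◇a, 0   [¬∨-rule on 6]
8. ¬□¬a, 0   [¬∨-rule on 6]
9. ¬a, 0   [¬◇-rule on 7 via 0R0]
10. a, 1   [¬□-rule on 8: fresh world 1, 0R1]
11. ¬((a → c) → (◇a ∨ □¬a)), 1   [¬◇-rule on 3 via 0R1]
12. a → c, 1   [¬→-rule on 11]
13. ¬(◇a ∨ □¬a), 1   [¬→-rule on 11]
14. ¬◇a, 1   [¬∨-rule on 13]
15. ¬□¬a, 1   [¬∨-rule on 13]
16. ¬a, 1   [¬◇-rule on 7 via 0R1]
Accessibility: 0R0, 0R1, 1R1
Branch closes: a and ¬a both at 1.
Every branch closes (one shown): valid in T, hence also in S4, S5 (every theorem of T is a theorem of S4 and S5).
K-tableau for the negation ¬(¬c → ◇((a → c) → (◇a ∨ □¬a))):
1. ¬(¬c → ◇((a → c) → (◇a ∨ □¬a))), 0
2. ¬c, 0   [¬→-rule on 1]
3. ¬◇((a → c) → (◇a ∨ □¬a)), 0   [¬→-rule on 1]
Complete open branch: countermodel on a K-frame, so not valid in K.

T, S4, S5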